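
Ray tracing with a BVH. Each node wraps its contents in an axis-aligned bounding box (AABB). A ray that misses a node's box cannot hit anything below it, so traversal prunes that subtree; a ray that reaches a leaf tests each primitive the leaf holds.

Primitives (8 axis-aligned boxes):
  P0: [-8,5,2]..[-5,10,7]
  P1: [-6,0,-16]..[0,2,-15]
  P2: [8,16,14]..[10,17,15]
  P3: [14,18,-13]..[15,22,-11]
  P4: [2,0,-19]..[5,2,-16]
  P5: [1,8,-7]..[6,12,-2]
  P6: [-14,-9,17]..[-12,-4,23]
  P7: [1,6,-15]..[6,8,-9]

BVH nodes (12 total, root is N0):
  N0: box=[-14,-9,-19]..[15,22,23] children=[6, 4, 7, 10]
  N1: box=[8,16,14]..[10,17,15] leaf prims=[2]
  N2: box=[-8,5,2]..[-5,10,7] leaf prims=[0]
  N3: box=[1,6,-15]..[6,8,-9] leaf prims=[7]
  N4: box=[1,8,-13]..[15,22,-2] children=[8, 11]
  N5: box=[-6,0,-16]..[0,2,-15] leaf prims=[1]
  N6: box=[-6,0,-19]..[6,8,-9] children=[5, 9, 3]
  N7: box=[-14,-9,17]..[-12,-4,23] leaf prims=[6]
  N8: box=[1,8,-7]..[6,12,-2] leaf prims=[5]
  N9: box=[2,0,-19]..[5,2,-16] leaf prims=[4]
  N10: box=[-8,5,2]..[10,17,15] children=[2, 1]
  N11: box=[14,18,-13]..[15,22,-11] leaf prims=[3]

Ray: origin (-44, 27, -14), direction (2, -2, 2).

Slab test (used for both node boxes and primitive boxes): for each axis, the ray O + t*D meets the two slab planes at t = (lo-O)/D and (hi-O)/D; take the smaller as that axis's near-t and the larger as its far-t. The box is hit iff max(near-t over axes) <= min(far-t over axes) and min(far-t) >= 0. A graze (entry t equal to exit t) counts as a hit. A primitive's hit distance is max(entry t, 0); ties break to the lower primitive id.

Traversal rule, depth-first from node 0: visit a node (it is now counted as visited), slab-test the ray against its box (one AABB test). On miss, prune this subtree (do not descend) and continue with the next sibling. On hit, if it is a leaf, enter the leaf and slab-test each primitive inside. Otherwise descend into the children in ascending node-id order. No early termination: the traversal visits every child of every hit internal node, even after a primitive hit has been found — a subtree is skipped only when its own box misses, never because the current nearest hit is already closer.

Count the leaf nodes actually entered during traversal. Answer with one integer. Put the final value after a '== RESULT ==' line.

Traverse from the root:
N0 x:[15,59/2] y:[5/2,18] z:[-5/2,37/2] -> hit [15,18], descend [4, 6, 7, 10]
  N4 x:[45/2,59/2] y:[5/2,19/2] z:[1/2,6] -> miss, prune
  N6 x:[19,25] y:[19/2,27/2] z:[-5/2,5/2] -> miss, prune
  N7 x:[15,16] y:[31/2,18] z:[31/2,37/2] -> hit [31/2,16] leaf, test {P6@t=31/2}
  N10 x:[18,27] y:[5,11] z:[8,29/2] -> miss, prune

5 AABB tests over nodes [0, 4, 6, 7, 10]; 1 leaf entered; closest P6.

== RESULT ==
1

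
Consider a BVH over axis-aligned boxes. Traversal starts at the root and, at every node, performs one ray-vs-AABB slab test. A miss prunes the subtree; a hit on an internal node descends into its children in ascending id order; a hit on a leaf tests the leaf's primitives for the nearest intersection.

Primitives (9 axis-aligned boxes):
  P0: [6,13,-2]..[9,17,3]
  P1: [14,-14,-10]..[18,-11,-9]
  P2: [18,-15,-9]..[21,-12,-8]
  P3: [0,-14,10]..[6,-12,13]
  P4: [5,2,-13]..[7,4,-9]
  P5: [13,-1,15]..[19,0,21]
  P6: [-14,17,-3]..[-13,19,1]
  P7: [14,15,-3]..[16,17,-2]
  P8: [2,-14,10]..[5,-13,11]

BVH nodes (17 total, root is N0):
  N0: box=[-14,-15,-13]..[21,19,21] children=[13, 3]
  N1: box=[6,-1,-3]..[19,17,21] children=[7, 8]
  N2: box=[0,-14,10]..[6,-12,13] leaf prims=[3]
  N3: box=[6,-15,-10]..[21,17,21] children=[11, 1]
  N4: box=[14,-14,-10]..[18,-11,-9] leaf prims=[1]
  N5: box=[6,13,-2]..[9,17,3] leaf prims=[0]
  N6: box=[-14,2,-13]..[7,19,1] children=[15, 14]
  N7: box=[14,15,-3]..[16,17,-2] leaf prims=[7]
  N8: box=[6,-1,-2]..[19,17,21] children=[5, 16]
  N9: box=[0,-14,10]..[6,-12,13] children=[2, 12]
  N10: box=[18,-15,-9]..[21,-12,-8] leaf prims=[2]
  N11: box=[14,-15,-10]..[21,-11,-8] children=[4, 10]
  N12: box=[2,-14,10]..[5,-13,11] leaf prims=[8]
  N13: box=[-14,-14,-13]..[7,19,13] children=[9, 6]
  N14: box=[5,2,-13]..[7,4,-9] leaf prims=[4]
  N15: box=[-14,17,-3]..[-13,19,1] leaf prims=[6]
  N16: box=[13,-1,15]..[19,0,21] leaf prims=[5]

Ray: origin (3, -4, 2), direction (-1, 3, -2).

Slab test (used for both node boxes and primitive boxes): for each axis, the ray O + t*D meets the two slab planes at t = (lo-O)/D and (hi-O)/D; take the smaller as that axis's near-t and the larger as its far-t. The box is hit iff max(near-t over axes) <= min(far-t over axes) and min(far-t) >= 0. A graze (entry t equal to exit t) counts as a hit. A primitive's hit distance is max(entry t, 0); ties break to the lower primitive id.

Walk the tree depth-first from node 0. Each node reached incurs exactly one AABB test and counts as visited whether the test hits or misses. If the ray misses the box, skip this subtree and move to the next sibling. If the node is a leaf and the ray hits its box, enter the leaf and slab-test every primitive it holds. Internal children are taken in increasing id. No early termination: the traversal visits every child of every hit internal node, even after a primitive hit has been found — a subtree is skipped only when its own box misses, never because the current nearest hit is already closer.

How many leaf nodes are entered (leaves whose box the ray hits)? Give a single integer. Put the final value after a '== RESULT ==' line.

Traverse from the root:
N0 x:[-18,17] y:[-11/3,23/3] z:[-19/2,15/2] -> hit [-11/3,15/2], descend [3, 13]
  N3 x:[-18,-3] y:[-11/3,7] z:[-19/2,6] -> miss, prune
  N13 x:[-4,17] y:[-10/3,23/3] z:[-11/2,15/2] -> hit [-10/3,15/2], descend [6, 9]
    N6 x:[-4,17] y:[2,23/3] z:[1/2,15/2] -> hit [2,15/2], descend [14, 15]
      N14 x:[-4,-2] y:[2,8/3] z:[11/2,15/2] -> miss, prune
      N15 x:[16,17] y:[7,23/3] z:[1/2,5/2] -> miss, prune
    N9 x:[-3,3] y:[-10/3,-8/3] z:[-11/2,-4] -> miss, prune

Visited [0, 3, 13, 6, 14, 15, 9]. Tests: 7 box, 0 leaf. Nearest: miss.

== RESULT ==
0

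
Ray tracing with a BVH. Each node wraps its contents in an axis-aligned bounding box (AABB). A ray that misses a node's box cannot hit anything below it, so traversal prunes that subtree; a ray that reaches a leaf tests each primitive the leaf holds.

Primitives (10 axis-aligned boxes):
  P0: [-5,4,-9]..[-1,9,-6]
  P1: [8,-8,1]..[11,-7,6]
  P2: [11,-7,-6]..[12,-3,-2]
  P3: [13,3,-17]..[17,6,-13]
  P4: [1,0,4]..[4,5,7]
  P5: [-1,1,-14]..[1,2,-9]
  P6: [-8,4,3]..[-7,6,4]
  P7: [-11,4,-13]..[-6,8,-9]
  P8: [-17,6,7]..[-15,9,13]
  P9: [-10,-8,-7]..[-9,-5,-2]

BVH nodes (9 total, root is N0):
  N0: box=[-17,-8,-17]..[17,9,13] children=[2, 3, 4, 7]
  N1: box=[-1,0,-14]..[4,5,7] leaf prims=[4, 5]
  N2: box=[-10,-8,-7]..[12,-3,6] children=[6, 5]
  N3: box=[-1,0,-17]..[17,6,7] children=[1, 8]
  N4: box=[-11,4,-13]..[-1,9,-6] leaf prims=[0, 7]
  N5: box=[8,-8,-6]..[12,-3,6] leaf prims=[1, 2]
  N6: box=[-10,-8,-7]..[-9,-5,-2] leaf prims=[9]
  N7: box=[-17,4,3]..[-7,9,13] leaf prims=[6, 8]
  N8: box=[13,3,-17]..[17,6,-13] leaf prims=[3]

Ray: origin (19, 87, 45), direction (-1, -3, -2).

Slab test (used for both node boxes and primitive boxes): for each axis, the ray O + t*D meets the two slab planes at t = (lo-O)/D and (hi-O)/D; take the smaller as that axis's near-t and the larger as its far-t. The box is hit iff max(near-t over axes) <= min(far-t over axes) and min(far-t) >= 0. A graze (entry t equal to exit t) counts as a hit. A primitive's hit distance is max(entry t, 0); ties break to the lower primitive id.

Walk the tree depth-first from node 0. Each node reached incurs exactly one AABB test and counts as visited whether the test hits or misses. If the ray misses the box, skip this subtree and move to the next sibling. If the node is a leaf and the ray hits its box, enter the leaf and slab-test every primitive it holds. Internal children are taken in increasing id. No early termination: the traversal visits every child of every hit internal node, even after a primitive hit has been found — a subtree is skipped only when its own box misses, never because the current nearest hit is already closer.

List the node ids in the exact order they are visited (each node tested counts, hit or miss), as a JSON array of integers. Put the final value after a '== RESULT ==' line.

Traverse from the root:
N0 x:[2,36] y:[26,95/3] z:[16,31] -> hit [26,31], descend [2, 3, 4, 7]
  N2 x:[7,29] y:[30,95/3] z:[39/2,26] -> miss, prune
  N3 x:[2,20] y:[27,29] z:[19,31] -> miss, prune
  N4 x:[20,30] y:[26,83/3] z:[51/2,29] -> hit [26,83/3] leaf, test {P0(miss), P7@t=27}
  N7 x:[26,36] y:[26,83/3] z:[16,21] -> miss, prune

5 AABB tests over nodes [0, 2, 3, 4, 7]; 1 leaf entered; closest P7.

== RESULT ==
[0, 2, 3, 4, 7]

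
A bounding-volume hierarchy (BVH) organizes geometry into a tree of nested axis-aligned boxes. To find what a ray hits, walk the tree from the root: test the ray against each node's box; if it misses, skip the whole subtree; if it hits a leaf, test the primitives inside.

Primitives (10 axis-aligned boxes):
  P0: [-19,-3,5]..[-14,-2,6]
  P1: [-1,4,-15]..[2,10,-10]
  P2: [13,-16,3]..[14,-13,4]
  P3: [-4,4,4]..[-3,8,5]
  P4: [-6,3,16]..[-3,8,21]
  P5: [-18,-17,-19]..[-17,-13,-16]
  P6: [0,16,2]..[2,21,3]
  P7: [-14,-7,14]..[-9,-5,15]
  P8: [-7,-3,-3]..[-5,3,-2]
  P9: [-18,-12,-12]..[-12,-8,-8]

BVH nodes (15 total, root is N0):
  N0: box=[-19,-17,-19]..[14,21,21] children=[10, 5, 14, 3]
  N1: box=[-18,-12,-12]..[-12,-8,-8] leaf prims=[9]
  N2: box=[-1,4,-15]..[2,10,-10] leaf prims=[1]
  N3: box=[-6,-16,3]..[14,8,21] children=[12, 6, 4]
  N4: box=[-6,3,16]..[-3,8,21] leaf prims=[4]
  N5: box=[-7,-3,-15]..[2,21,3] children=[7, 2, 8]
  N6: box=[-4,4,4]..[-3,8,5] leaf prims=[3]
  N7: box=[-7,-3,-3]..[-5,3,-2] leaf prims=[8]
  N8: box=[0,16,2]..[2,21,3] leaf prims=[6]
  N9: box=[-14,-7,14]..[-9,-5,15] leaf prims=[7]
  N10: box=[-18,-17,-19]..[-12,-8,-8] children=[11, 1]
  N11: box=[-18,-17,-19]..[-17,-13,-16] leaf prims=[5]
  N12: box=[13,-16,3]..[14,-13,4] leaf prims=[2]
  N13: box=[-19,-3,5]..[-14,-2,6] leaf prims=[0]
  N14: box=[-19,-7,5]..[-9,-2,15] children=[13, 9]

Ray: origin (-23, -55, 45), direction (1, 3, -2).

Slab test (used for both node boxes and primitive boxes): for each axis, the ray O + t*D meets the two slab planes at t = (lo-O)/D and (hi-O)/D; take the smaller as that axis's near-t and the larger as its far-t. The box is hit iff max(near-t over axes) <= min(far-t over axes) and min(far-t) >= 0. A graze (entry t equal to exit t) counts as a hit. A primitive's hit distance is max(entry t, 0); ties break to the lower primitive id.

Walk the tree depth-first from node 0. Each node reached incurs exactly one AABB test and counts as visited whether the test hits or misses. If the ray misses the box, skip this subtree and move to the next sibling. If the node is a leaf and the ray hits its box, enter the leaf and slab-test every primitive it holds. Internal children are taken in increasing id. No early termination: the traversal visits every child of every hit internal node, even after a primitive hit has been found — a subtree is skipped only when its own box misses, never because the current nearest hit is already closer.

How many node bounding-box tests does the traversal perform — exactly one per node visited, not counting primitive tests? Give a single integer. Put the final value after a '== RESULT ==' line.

Walk:
N0 x:[4,37] y:[38/3,76/3] z:[12,32] -> hit [38/3,76/3], descend [3, 5, 10, 14]
  N3 x:[17,37] y:[13,21] z:[12,21] -> hit [17,21], descend [4, 6, 12]
    N4 x:[17,20] y:[58/3,21] z:[12,29/2] -> miss, prune
    N6 x:[19,20] y:[59/3,21] z:[20,41/2] -> hit [20,20] leaf, test {P3@t=20}
    N12 x:[36,37] y:[13,14] z:[41/2,21] -> miss, prune
  N5 x:[16,25] y:[52/3,76/3] z:[21,30] -> hit [21,25], descend [2, 7, 8]
    N2 x:[22,25] y:[59/3,65/3] z:[55/2,30] -> miss, prune
    N7 x:[16,18] y:[52/3,58/3] z:[47/2,24] -> miss, prune
    N8 x:[23,25] y:[71/3,76/3] z:[21,43/2] -> miss, prune
  N10 x:[5,11] y:[38/3,47/3] z:[53/2,32] -> miss, prune
  N14 x:[4,14] y:[16,53/3] z:[15,20] -> miss, prune

order=[0, 3, 4, 6, 12, 5, 2, 7, 8, 10, 14]  |boxes|=11  |leaves|=1  hit=P3

== RESULT ==
11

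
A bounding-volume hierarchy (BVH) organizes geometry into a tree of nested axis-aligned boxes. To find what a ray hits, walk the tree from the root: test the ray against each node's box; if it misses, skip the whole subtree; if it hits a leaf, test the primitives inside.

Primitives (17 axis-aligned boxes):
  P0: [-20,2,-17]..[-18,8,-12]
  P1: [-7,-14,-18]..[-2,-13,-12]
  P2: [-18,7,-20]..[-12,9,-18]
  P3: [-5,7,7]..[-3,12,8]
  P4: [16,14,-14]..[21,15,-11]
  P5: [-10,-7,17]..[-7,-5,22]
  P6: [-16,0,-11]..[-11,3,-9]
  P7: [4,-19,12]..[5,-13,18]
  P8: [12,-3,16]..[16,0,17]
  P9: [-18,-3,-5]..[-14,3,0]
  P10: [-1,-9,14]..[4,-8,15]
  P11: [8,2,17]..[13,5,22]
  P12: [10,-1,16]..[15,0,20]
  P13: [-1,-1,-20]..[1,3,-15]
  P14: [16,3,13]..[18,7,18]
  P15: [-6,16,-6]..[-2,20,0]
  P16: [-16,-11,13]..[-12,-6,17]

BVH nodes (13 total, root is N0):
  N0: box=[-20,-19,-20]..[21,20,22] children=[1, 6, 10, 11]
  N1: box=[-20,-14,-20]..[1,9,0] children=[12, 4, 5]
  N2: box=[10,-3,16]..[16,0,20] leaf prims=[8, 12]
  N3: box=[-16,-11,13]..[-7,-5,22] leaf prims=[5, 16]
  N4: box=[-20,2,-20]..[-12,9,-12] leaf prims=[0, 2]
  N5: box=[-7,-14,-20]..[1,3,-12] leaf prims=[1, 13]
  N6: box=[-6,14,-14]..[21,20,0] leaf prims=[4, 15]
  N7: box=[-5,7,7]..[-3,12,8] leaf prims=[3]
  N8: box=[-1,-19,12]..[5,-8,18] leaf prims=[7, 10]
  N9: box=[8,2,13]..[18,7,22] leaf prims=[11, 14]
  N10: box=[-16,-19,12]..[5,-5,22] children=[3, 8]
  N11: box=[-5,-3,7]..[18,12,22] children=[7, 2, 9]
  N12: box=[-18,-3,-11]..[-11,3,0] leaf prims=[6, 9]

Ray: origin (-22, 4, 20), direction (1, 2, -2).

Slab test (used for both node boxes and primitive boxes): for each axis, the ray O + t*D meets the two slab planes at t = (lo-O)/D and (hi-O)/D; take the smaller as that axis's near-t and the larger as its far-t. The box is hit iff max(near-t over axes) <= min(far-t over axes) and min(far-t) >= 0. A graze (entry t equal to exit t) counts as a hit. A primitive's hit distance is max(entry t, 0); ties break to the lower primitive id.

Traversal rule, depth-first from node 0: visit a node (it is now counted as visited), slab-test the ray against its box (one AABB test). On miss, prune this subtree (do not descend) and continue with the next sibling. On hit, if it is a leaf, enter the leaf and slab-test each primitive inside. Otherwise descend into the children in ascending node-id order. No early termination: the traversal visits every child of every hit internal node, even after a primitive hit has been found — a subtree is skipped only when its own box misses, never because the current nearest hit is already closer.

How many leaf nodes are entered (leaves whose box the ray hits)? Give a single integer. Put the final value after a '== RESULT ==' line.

Traverse from the root:
N0 x:[2,43] y:[-23/2,8] z:[-1,20] -> hit [2,8], descend [1, 6, 10, 11]
  N1 x:[2,23] y:[-9,5/2] z:[10,20] -> miss, prune
  N6 x:[16,43] y:[5,8] z:[10,17] -> miss, prune
  N10 x:[6,27] y:[-23/2,-9/2] z:[-1,4] -> miss, prune
  N11 x:[17,40] y:[-7/2,4] z:[-1,13/2] -> miss, prune

Visited [0, 1, 6, 10, 11]. Tests: 5 box, 0 leaf. Nearest: miss.

== RESULT ==
0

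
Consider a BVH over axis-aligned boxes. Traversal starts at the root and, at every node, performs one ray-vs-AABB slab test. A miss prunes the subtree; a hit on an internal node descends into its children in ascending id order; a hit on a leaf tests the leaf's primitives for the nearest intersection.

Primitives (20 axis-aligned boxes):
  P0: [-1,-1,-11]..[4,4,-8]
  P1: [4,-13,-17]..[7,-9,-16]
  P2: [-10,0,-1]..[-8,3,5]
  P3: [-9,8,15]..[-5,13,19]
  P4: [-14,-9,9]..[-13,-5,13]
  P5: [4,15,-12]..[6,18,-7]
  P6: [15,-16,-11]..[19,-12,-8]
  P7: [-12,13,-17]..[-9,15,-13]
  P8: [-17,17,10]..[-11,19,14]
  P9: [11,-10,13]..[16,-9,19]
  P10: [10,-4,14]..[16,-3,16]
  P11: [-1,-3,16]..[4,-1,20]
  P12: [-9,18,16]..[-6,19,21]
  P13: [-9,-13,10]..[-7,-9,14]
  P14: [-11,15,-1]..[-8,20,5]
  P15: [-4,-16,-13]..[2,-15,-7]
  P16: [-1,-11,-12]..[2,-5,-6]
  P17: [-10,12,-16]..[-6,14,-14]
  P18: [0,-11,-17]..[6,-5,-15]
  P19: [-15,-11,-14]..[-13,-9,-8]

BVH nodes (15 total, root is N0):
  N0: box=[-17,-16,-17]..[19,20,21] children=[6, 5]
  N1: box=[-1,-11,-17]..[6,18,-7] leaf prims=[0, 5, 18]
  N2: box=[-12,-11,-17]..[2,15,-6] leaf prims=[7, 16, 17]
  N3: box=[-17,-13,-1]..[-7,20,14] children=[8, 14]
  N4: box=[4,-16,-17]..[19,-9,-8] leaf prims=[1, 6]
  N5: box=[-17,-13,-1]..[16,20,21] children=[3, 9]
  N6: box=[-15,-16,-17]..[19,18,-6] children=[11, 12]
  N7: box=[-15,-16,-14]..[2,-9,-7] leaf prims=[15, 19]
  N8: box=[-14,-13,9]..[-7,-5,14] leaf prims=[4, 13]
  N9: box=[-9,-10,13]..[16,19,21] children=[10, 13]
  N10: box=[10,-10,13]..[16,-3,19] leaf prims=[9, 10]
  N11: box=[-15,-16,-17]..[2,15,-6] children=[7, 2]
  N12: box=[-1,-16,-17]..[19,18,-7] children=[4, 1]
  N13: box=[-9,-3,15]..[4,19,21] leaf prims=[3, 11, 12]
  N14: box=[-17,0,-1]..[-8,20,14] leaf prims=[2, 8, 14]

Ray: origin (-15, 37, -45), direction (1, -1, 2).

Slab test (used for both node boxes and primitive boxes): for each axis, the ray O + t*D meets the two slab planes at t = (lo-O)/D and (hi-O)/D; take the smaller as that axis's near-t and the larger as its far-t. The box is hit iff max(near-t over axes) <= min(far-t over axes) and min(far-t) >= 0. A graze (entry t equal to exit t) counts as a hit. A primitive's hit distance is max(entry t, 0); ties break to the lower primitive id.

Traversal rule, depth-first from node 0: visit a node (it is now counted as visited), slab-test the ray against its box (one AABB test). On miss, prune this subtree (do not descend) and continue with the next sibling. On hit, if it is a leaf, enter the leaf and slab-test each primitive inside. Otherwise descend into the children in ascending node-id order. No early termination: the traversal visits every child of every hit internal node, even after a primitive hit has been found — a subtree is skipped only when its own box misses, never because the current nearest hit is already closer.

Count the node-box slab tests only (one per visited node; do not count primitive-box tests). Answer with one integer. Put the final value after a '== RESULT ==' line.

Traverse from the root:
N0 x:[-2,34] y:[17,53] z:[14,33] -> hit [17,33], descend [5, 6]
  N5 x:[-2,31] y:[17,50] z:[22,33] -> hit [22,31], descend [3, 9]
    N3 x:[-2,8] y:[17,50] z:[22,59/2] -> miss, prune
    N9 x:[6,31] y:[18,47] z:[29,33] -> hit [29,31], descend [10, 13]
      N10 x:[25,31] y:[40,47] z:[29,32] -> miss, prune
      N13 x:[6,19] y:[18,40] z:[30,33] -> miss, prune
  N6 x:[0,34] y:[19,53] z:[14,39/2] -> hit [19,39/2], descend [11, 12]
    N11 x:[0,17] y:[22,53] z:[14,39/2] -> miss, prune
    N12 x:[14,34] y:[19,53] z:[14,19] -> hit [19,19], descend [1, 4]
      N1 x:[14,21] y:[19,48] z:[14,19] -> hit [19,19] leaf, test {P0(miss), P5@t=19, P18(miss)}
      N4 x:[19,34] y:[46,53] z:[14,37/2] -> miss, prune

order=[0, 5, 3, 9, 10, 13, 6, 11, 12, 1, 4]  |boxes|=11  |leaves|=1  hit=P5

== RESULT ==
11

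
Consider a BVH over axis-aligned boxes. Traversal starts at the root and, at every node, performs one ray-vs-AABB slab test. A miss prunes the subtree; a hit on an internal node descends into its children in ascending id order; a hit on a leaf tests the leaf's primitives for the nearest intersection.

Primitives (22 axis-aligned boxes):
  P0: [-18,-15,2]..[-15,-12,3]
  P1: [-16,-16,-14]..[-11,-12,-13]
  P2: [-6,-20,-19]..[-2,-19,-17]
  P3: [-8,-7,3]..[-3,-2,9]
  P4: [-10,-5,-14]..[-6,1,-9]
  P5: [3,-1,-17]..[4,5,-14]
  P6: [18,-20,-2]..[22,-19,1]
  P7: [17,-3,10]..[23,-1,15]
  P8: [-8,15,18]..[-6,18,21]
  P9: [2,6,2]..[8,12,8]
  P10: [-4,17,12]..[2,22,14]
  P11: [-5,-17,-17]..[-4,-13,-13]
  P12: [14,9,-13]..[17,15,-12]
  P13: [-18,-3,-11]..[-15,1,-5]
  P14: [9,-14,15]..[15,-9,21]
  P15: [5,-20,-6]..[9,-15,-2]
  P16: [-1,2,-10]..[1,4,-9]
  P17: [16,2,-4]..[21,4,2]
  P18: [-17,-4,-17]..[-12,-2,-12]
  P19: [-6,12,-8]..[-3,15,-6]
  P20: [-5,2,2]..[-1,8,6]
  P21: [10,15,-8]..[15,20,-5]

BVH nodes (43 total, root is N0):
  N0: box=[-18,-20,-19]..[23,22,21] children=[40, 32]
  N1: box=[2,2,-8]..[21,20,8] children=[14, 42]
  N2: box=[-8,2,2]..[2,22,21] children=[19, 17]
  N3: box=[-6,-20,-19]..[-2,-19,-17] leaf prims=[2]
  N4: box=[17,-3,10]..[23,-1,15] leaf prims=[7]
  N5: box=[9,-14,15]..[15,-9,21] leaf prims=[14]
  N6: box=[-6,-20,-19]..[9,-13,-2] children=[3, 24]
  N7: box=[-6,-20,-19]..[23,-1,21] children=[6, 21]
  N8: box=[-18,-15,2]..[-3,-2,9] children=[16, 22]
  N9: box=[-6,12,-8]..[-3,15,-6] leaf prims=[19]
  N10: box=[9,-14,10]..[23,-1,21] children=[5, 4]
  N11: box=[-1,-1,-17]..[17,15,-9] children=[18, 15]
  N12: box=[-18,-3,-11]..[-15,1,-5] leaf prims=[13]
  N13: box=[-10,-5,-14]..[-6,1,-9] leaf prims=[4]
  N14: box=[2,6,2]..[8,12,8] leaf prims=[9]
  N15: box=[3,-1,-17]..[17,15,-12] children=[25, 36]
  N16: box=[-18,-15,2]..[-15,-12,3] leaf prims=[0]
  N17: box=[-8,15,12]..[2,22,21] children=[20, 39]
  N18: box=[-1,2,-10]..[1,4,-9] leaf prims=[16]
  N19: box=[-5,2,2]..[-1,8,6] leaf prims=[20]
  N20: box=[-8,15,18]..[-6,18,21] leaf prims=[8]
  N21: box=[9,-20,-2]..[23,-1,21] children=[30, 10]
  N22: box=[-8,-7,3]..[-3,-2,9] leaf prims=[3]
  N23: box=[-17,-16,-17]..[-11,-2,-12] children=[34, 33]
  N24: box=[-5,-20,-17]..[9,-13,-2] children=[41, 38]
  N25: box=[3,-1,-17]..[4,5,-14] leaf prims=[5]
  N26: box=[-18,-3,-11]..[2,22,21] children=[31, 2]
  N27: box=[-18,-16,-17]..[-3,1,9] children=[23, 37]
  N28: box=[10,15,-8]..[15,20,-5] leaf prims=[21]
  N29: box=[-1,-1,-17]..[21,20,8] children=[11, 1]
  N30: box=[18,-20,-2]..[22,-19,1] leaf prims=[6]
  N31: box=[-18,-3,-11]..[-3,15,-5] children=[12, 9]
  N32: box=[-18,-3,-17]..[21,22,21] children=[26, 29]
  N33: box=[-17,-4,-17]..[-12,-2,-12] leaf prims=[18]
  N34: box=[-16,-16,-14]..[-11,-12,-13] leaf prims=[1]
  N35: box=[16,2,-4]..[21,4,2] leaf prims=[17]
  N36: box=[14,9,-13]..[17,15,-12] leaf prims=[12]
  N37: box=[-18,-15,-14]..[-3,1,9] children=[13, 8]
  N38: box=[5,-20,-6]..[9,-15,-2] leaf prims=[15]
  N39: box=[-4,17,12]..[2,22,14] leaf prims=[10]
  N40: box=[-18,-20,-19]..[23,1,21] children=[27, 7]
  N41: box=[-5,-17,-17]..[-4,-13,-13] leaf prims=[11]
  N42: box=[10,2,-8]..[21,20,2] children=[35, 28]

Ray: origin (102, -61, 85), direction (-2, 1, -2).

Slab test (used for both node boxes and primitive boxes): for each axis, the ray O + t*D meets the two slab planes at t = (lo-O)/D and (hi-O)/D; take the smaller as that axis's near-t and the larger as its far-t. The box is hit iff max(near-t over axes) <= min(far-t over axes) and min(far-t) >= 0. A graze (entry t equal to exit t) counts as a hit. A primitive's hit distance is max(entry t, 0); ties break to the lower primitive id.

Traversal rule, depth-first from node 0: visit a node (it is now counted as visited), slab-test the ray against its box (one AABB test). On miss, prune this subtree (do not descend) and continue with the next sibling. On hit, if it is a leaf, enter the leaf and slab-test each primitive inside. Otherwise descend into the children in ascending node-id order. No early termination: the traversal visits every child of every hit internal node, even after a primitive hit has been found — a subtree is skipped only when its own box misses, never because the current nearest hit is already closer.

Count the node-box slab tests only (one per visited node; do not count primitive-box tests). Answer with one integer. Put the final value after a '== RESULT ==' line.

Trace the traversal:
N0 x:[79/2,60] y:[41,83] z:[32,52] -> hit [41,52], descend [32, 40]
  N32 x:[81/2,60] y:[58,83] z:[32,51] -> miss, prune
  N40 x:[79/2,60] y:[41,62] z:[32,52] -> hit [41,52], descend [7, 27]
    N7 x:[79/2,54] y:[41,60] z:[32,52] -> hit [41,52], descend [6, 21]
      N6 x:[93/2,54] y:[41,48] z:[87/2,52] -> hit [93/2,48], descend [3, 24]
        N3 x:[52,54] y:[41,42] z:[51,52] -> miss, prune
        N24 x:[93/2,107/2] y:[41,48] z:[87/2,51] -> hit [93/2,48], descend [38, 41]
          N38 x:[93/2,97/2] y:[41,46] z:[87/2,91/2] -> miss, prune
          N41 x:[53,107/2] y:[44,48] z:[49,51] -> miss, prune
      N21 x:[79/2,93/2] y:[41,60] z:[32,87/2] -> hit [41,87/2], descend [10, 30]
        N10 x:[79/2,93/2] y:[47,60] z:[32,75/2] -> miss, prune
        N30 x:[40,42] y:[41,42] z:[42,87/2] -> hit [42,42] leaf, test {P6@t=42}
    N27 x:[105/2,60] y:[45,62] z:[38,51] -> miss, prune

order=[0, 32, 40, 7, 6, 3, 24, 38, 41, 21, 10, 30, 27]  |boxes|=13  |leaves|=1  hit=P6

== RESULT ==
13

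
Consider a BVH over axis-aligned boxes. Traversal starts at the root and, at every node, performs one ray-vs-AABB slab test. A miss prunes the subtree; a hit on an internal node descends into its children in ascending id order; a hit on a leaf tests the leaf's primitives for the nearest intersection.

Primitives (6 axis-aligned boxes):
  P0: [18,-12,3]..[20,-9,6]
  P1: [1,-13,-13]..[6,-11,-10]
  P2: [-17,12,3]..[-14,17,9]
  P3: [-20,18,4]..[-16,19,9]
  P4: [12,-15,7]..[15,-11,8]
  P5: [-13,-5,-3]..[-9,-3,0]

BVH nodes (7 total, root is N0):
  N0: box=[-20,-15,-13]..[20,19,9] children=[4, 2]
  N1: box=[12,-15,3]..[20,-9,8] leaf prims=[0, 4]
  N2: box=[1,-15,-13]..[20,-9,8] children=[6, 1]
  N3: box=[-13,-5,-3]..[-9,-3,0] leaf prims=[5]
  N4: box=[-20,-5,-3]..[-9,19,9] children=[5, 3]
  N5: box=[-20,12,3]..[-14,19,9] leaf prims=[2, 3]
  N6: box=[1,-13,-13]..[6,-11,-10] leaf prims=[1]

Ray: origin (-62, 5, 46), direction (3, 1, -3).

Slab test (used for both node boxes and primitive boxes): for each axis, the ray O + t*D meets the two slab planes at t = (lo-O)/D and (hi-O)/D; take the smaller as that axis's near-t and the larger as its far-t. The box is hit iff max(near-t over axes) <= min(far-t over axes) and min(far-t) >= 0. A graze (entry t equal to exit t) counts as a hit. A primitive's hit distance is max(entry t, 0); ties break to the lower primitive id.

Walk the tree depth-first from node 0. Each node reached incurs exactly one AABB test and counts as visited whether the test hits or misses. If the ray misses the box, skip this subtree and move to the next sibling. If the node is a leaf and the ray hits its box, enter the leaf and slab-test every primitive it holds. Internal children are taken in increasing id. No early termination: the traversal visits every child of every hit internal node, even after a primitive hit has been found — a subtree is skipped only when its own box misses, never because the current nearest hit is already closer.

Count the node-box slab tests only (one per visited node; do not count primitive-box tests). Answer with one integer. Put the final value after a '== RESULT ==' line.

Trace the traversal:
N0 x:[14,82/3] y:[-20,14] z:[37/3,59/3] -> hit [14,14], descend [2, 4]
  N2 x:[21,82/3] y:[-20,-14] z:[38/3,59/3] -> miss, prune
  N4 x:[14,53/3] y:[-10,14] z:[37/3,49/3] -> hit [14,14], descend [3, 5]
    N3 x:[49/3,53/3] y:[-10,-8] z:[46/3,49/3] -> miss, prune
    N5 x:[14,16] y:[7,14] z:[37/3,43/3] -> hit [14,14] leaf, test {P2(miss), P3@t=14}

order=[0, 2, 4, 3, 5]  |boxes|=5  |leaves|=1  hit=P3

== RESULT ==
5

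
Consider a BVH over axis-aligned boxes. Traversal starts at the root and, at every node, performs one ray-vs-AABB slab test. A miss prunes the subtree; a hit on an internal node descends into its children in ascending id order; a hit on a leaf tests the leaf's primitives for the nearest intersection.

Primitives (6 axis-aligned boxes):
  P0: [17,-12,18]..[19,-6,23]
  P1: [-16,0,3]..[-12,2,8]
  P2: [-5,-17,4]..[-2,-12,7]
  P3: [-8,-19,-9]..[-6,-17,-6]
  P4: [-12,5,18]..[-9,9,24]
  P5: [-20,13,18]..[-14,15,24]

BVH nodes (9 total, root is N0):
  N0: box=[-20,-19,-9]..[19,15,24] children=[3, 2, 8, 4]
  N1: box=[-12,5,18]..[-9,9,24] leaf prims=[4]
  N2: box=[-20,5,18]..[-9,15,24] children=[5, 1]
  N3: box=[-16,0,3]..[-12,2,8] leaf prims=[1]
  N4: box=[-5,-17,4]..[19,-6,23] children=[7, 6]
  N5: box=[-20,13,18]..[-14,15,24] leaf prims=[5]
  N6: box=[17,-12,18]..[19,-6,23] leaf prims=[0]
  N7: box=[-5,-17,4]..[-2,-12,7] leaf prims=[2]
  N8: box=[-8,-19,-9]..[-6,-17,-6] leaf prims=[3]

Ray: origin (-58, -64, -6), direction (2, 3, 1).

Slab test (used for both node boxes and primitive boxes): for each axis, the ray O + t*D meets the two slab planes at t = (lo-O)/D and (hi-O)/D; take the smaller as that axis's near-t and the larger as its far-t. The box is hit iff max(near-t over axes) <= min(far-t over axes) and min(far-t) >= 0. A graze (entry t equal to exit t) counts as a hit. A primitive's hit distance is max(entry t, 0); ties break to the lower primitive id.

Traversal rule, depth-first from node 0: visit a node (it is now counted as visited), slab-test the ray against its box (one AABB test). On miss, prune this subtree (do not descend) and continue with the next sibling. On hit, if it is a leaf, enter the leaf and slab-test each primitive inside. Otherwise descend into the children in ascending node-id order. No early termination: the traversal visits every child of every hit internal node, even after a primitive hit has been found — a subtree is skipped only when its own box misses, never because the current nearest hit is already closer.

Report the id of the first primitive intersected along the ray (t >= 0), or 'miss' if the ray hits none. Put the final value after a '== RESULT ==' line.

Traverse from the root:
N0 x:[19,77/2] y:[15,79/3] z:[-3,30] -> hit [19,79/3], descend [2, 3, 4, 8]
  N2 x:[19,49/2] y:[23,79/3] z:[24,30] -> hit [24,49/2], descend [1, 5]
    N1 x:[23,49/2] y:[23,73/3] z:[24,30] -> hit [24,73/3] leaf, test {P4@t=24}
    N5 x:[19,22] y:[77/3,79/3] z:[24,30] -> miss, prune
  N3 x:[21,23] y:[64/3,22] z:[9,14] -> miss, prune
  N4 x:[53/2,77/2] y:[47/3,58/3] z:[10,29] -> miss, prune
  N8 x:[25,26] y:[15,47/3] z:[-3,0] -> miss, prune

Summary -> nodes [0, 2, 1, 5, 3, 4, 8]; box-tests=7; leaf-entries=1; first=P4

== RESULT ==
4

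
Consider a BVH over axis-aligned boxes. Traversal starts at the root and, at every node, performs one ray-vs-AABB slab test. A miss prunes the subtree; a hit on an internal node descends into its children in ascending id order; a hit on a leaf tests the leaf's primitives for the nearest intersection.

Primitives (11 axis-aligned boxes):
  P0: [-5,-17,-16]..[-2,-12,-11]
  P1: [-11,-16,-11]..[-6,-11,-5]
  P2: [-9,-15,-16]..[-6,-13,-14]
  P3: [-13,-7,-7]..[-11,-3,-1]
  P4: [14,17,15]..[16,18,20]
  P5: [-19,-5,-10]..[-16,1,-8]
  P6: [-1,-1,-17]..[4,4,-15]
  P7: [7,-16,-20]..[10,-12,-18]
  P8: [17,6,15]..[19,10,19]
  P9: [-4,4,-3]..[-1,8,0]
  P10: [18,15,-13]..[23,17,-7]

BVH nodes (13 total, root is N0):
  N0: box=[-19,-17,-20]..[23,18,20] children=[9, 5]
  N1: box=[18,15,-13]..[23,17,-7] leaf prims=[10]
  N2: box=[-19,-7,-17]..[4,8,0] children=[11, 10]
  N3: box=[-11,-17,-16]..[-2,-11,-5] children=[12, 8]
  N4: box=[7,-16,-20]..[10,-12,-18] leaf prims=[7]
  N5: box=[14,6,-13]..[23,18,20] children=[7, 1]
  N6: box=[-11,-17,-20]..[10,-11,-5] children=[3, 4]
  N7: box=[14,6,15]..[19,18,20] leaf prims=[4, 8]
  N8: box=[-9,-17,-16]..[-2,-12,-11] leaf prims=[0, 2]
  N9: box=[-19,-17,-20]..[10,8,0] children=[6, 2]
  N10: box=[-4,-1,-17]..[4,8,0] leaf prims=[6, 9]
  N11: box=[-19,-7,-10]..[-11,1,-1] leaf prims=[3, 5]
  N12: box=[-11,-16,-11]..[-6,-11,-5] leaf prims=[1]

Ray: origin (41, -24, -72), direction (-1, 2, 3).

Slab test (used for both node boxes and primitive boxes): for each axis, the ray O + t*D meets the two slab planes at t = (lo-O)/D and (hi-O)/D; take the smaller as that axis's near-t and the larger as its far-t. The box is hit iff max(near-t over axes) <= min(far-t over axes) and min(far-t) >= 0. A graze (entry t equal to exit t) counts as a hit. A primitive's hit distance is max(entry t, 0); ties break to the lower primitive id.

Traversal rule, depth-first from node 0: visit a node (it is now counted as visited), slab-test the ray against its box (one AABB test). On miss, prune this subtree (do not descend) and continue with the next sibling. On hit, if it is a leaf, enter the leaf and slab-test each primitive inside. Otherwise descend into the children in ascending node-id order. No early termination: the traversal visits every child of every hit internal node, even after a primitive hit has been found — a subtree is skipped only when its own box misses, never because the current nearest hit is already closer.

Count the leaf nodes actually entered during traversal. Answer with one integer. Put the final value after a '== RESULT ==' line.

Traverse from the root:
N0 x:[18,60] y:[7/2,21] z:[52/3,92/3] -> hit [18,21], descend [5, 9]
  N5 x:[18,27] y:[15,21] z:[59/3,92/3] -> hit [59/3,21], descend [1, 7]
    N1 x:[18,23] y:[39/2,41/2] z:[59/3,65/3] -> hit [59/3,41/2] leaf, test {P10@t=59/3}
    N7 x:[22,27] y:[15,21] z:[29,92/3] -> miss, prune
  N9 x:[31,60] y:[7/2,16] z:[52/3,24] -> miss, prune

Visited [0, 5, 1, 7, 9]. Tests: 5 box, 1 leaf. Nearest: P10.

== RESULT ==
1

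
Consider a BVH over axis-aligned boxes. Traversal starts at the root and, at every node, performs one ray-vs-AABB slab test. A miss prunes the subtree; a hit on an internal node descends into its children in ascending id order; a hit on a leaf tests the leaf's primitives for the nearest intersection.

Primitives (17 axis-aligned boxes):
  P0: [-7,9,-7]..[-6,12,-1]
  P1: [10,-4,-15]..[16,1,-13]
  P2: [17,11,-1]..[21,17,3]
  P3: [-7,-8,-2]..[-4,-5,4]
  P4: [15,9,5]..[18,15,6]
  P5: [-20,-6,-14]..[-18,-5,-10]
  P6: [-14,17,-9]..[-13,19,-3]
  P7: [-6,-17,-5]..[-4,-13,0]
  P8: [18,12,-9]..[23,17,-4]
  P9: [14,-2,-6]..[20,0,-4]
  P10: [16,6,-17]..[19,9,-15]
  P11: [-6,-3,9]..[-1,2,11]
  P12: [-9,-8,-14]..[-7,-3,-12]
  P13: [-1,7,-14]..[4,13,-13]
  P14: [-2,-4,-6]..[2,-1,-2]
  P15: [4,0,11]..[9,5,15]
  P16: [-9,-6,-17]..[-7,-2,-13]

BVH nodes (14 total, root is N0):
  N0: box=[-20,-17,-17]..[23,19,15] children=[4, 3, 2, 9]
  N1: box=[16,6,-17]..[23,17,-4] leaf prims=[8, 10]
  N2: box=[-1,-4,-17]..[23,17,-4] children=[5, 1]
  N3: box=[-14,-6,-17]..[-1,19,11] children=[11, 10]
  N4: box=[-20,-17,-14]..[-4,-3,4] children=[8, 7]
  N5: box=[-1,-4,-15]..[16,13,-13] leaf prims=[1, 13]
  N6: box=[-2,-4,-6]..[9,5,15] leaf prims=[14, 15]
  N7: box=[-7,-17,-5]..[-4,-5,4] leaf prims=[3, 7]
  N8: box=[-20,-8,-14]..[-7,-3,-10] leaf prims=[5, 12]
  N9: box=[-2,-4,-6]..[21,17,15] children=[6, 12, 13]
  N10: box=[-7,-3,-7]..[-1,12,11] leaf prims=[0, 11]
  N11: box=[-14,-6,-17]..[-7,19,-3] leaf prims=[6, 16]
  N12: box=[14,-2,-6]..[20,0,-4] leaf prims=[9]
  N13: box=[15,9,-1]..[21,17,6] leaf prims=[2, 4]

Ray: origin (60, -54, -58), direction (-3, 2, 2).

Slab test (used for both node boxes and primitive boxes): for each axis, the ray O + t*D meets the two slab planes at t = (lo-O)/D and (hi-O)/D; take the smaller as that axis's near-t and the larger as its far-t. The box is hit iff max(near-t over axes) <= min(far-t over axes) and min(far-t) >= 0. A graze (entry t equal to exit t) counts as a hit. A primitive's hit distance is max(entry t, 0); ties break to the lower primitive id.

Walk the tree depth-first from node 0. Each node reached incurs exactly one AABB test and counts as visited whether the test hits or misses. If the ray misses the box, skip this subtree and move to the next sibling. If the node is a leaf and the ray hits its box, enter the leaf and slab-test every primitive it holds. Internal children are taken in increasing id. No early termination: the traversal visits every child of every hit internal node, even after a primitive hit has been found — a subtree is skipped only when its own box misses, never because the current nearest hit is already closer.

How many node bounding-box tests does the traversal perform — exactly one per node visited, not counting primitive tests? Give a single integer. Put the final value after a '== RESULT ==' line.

Traverse from the root:
N0 x:[37/3,80/3] y:[37/2,73/2] z:[41/2,73/2] -> hit [41/2,80/3], descend [2, 3, 4, 9]
  N2 x:[37/3,61/3] y:[25,71/2] z:[41/2,27] -> miss, prune
  N3 x:[61/3,74/3] y:[24,73/2] z:[41/2,69/2] -> hit [24,74/3], descend [10, 11]
    N10 x:[61/3,67/3] y:[51/2,33] z:[51/2,69/2] -> miss, prune
    N11 x:[67/3,74/3] y:[24,73/2] z:[41/2,55/2] -> hit [24,74/3] leaf, test {P6(miss), P16(miss)}
  N4 x:[64/3,80/3] y:[37/2,51/2] z:[22,31] -> hit [22,51/2], descend [7, 8]
    N7 x:[64/3,67/3] y:[37/2,49/2] z:[53/2,31] -> miss, prune
    N8 x:[67/3,80/3] y:[23,51/2] z:[22,24] -> hit [23,24] leaf, test {P5(miss), P12@t=23}
  N9 x:[13,62/3] y:[25,71/2] z:[26,73/2] -> miss, prune

Summary -> nodes [0, 2, 3, 10, 11, 4, 7, 8, 9]; box-tests=9; leaf-entries=2; first=P12

== RESULT ==
9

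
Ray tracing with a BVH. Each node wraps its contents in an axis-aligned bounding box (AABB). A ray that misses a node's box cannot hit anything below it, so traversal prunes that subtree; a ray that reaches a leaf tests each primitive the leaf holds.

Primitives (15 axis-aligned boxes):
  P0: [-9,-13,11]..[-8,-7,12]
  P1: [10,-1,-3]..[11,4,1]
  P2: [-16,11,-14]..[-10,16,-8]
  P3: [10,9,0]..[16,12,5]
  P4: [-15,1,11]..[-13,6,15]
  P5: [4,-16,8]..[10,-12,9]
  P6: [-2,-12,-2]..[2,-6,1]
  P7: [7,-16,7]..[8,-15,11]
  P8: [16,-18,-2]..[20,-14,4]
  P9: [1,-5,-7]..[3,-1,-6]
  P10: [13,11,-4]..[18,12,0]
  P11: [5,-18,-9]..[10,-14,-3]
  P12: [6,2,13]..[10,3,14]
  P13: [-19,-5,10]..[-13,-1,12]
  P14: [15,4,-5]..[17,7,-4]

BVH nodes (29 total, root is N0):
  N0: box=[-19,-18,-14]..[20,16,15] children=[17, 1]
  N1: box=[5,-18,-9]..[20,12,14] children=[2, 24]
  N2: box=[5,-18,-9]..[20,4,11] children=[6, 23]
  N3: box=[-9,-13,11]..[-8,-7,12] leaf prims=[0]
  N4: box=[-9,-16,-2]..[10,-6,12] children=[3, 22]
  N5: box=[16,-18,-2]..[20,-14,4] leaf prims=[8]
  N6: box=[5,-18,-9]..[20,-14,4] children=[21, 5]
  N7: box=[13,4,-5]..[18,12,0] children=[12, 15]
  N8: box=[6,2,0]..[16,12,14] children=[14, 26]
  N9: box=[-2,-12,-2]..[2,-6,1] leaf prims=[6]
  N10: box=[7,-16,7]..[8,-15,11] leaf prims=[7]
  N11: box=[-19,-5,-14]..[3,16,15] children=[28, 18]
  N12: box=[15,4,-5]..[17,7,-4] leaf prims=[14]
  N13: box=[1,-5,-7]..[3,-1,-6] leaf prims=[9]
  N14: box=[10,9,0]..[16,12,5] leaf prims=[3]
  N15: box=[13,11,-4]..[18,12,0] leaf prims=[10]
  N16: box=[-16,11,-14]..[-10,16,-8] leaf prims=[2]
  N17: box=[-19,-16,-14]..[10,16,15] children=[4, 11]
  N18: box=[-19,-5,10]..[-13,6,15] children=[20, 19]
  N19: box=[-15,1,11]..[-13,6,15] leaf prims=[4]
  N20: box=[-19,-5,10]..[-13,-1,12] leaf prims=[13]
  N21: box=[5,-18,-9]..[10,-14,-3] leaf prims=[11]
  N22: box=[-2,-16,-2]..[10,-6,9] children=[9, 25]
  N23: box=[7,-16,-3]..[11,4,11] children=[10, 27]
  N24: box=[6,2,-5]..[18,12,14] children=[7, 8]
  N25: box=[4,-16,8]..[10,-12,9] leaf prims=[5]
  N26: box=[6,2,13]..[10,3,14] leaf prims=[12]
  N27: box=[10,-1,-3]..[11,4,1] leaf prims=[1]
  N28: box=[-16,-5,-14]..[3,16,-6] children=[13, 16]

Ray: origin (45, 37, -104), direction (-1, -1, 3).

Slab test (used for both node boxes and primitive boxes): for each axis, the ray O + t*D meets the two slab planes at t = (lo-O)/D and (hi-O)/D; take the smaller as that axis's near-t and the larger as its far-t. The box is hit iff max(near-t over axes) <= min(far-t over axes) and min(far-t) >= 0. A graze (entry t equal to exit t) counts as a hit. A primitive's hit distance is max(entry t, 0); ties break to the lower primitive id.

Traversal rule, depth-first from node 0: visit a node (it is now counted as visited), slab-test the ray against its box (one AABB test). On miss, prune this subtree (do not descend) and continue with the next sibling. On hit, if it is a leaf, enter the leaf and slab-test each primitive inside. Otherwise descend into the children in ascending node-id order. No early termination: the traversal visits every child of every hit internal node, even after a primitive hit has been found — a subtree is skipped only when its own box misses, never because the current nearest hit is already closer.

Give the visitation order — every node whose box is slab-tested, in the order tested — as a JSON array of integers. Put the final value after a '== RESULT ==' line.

Trace the traversal:
N0 x:[25,64] y:[21,55] z:[30,119/3] -> hit [30,119/3], descend [1, 17]
  N1 x:[25,40] y:[25,55] z:[95/3,118/3] -> hit [95/3,118/3], descend [2, 24]
    N2 x:[25,40] y:[33,55] z:[95/3,115/3] -> hit [33,115/3], descend [6, 23]
      N6 x:[25,40] y:[51,55] z:[95/3,36] -> miss, prune
      N23 x:[34,38] y:[33,53] z:[101/3,115/3] -> hit [34,38], descend [10, 27]
        N10 x:[37,38] y:[52,53] z:[37,115/3] -> miss, prune
        N27 x:[34,35] y:[33,38] z:[101/3,35] -> hit [34,35] leaf, test {P1@t=34}
    N24 x:[27,39] y:[25,35] z:[33,118/3] -> hit [33,35], descend [7, 8]
      N7 x:[27,32] y:[25,33] z:[33,104/3] -> miss, prune
      N8 x:[29,39] y:[25,35] z:[104/3,118/3] -> hit [104/3,35], descend [14, 26]
        N14 x:[29,35] y:[25,28] z:[104/3,109/3] -> miss, prune
        N26 x:[35,39] y:[34,35] z:[39,118/3] -> miss, prune
  N17 x:[35,64] y:[21,53] z:[30,119/3] -> hit [35,119/3], descend [4, 11]
    N4 x:[35,54] y:[43,53] z:[34,116/3] -> miss, prune
    N11 x:[42,64] y:[21,42] z:[30,119/3] -> miss, prune

15 AABB tests over nodes [0, 1, 2, 6, 23, 10, 27, 24, 7, 8, 14, 26, 17, 4, 11]; 1 leaf entered; closest P1.

== RESULT ==
[0, 1, 2, 6, 23, 10, 27, 24, 7, 8, 14, 26, 17, 4, 11]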